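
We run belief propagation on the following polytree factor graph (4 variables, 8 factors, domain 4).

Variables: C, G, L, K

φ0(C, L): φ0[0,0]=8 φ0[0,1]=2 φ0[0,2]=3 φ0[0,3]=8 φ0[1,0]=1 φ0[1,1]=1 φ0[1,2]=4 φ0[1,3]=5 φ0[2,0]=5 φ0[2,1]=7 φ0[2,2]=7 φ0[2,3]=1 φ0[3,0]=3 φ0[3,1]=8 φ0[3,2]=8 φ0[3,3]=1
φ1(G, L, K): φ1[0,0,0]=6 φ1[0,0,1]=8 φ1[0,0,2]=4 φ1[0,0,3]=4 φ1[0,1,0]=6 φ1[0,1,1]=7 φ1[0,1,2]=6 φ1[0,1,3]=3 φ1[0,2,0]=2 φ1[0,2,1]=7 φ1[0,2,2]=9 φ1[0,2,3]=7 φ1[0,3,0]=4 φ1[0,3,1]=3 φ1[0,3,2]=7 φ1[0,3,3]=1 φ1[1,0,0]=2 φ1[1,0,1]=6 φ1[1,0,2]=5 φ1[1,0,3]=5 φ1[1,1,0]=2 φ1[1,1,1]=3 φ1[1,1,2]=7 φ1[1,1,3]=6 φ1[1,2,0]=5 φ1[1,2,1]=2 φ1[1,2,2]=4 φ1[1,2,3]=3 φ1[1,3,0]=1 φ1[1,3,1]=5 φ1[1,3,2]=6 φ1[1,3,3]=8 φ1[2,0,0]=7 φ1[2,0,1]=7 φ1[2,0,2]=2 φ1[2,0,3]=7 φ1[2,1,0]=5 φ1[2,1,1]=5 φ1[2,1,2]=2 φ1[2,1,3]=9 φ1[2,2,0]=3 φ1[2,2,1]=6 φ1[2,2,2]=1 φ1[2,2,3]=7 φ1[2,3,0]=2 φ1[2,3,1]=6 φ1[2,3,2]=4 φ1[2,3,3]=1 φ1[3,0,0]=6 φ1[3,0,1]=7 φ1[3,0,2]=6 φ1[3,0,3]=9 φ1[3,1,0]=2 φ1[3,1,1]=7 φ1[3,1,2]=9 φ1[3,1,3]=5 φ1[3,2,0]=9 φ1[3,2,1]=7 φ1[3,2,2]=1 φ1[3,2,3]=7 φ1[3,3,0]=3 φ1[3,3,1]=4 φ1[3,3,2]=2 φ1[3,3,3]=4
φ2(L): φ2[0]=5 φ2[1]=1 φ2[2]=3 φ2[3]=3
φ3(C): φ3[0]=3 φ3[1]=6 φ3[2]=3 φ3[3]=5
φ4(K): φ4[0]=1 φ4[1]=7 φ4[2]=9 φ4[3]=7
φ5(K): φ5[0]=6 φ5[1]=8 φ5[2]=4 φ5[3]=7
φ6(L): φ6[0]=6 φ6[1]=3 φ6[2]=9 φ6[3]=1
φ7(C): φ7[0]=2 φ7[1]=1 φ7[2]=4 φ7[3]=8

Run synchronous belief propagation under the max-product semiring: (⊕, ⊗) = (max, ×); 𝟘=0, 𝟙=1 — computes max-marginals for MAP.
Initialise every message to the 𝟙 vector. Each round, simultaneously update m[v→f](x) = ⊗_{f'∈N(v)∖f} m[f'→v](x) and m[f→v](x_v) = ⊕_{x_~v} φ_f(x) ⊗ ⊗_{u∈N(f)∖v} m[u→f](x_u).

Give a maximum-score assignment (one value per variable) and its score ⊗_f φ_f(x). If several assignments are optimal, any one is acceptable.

assignment: (C=3, G=0, L=2, K=1); score = 3386880

init: all messages = 𝟙 over 4 values
r1 m[φ0→C] = [8, 5, 7, 8]
r1 m[φ0→L] = [8, 8, 8, 8]
r1 m[φ1→G] = [9, 8, 9, 9]
r1 m[φ1→L] = [9, 9, 9, 8]
r1 m[φ1→K] = [9, 8, 9, 9]
r1 m[φ2→L] = [5, 1, 3, 3]
r1 m[φ3→C] = [3, 6, 3, 5]
r1 m[φ4→K] = [1, 7, 9, 7]
r1 m[φ5→K] = [6, 8, 4, 7]
r1 m[φ6→L] = [6, 3, 9, 1]
r1 m[φ7→C] = [2, 1, 4, 8]
r1 m[C→φ0] = [1, 1, 1, 1]
r1 m[C→φ3] = [1, 1, 1, 1]
r1 m[C→φ7] = [1, 1, 1, 1]
r1 m[G→φ1] = [1, 1, 1, 1]
r1 m[L→φ0] = [1, 1, 1, 1]
r1 m[L→φ1] = [1, 1, 1, 1]
r1 m[L→φ2] = [1, 1, 1, 1]
r1 m[L→φ6] = [1, 1, 1, 1]
r1 m[K→φ1] = [1, 1, 1, 1]
r1 m[K→φ4] = [1, 1, 1, 1]
r1 m[K→φ5] = [1, 1, 1, 1]
r2 m[φ0→C] = [8, 5, 7, 8]
r2 m[φ0→L] = [8, 8, 8, 8]
r2 m[φ1→G] = [9, 8, 9, 9]
r2 m[φ1→L] = [9, 9, 9, 8]
r2 m[φ1→K] = [9, 8, 9, 9]
r2 m[φ2→L] = [5, 1, 3, 3]
r2 m[φ3→C] = [3, 6, 3, 5]
r2 m[φ4→K] = [1, 7, 9, 7]
r2 m[φ5→K] = [6, 8, 4, 7]
r2 m[φ6→L] = [6, 3, 9, 1]
r2 m[φ7→C] = [2, 1, 4, 8]
r2 m[C→φ0] = [6, 6, 12, 40]
r2 m[C→φ3] = [16, 5, 28, 64]
r2 m[C→φ7] = [24, 30, 21, 40]
r2 m[G→φ1] = [1, 1, 1, 1]
r2 m[L→φ0] = [270, 27, 243, 24]
r2 m[L→φ1] = [240, 24, 216, 24]
r2 m[L→φ2] = [432, 216, 648, 64]
r2 m[L→φ6] = [360, 72, 216, 192]
r2 m[K→φ1] = [6, 56, 36, 49]
r2 m[K→φ4] = [54, 64, 36, 63]
r2 m[K→φ5] = [9, 56, 81, 63]
r3 m[φ0→C] = [2160, 972, 1701, 1944]
r3 m[φ0→L] = [120, 320, 320, 48]
r3 m[φ1→G] = [107520, 80640, 94080, 105840]
r3 m[φ1→L] = [448, 441, 392, 392]
r3 m[φ1→K] = [1944, 1920, 1944, 2160]
r3 m[φ2→L] = [5, 1, 3, 3]
r3 m[φ3→C] = [3, 6, 3, 5]
r3 m[φ4→K] = [1, 7, 9, 7]
r3 m[φ5→K] = [6, 8, 4, 7]
r3 m[φ6→L] = [6, 3, 9, 1]
r3 m[φ7→C] = [2, 1, 4, 8]
r3 m[C→φ0] = [6, 6, 12, 40]
r3 m[C→φ3] = [16, 5, 28, 64]
r3 m[C→φ7] = [24, 30, 21, 40]
r3 m[G→φ1] = [1, 1, 1, 1]
r3 m[L→φ0] = [270, 27, 243, 24]
r3 m[L→φ1] = [240, 24, 216, 24]
r3 m[L→φ2] = [432, 216, 648, 64]
r3 m[L→φ6] = [360, 72, 216, 192]
r3 m[K→φ1] = [6, 56, 36, 49]
r3 m[K→φ4] = [54, 64, 36, 63]
r3 m[K→φ5] = [9, 56, 81, 63]
r4 m[φ0→C] = [2160, 972, 1701, 1944]
r4 m[φ0→L] = [120, 320, 320, 48]
r4 m[φ1→G] = [107520, 80640, 94080, 105840]
r4 m[φ1→L] = [448, 441, 392, 392]
r4 m[φ1→K] = [1944, 1920, 1944, 2160]
r4 m[φ2→L] = [5, 1, 3, 3]
r4 m[φ3→C] = [3, 6, 3, 5]
r4 m[φ4→K] = [1, 7, 9, 7]
r4 m[φ5→K] = [6, 8, 4, 7]
r4 m[φ6→L] = [6, 3, 9, 1]
r4 m[φ7→C] = [2, 1, 4, 8]
r4 m[C→φ0] = [6, 6, 12, 40]
r4 m[C→φ3] = [4320, 972, 6804, 15552]
r4 m[C→φ7] = [6480, 5832, 5103, 9720]
r4 m[G→φ1] = [1, 1, 1, 1]
r4 m[L→φ0] = [13440, 1323, 10584, 1176]
r4 m[L→φ1] = [3600, 960, 8640, 144]
r4 m[L→φ2] = [322560, 423360, 1128960, 18816]
r4 m[L→φ6] = [268800, 141120, 376320, 56448]
r4 m[K→φ1] = [6, 56, 36, 49]
r4 m[K→φ4] = [11664, 15360, 7776, 15120]
r4 m[K→φ5] = [1944, 13440, 17496, 15120]
r5 m[φ0→C] = [107520, 42336, 74088, 84672]
r5 m[φ0→L] = [120, 320, 320, 48]
r5 m[φ1→G] = [3386880, 1270080, 2963520, 3386880]
r5 m[φ1→L] = [448, 441, 392, 392]
r5 m[φ1→K] = [77760, 60480, 77760, 60480]
r5 m[φ2→L] = [5, 1, 3, 3]
r5 m[φ3→C] = [3, 6, 3, 5]
r5 m[φ4→K] = [1, 7, 9, 7]
r5 m[φ5→K] = [6, 8, 4, 7]
r5 m[φ6→L] = [6, 3, 9, 1]
r5 m[φ7→C] = [2, 1, 4, 8]
r5 m[C→φ0] = [6, 6, 12, 40]
r5 m[C→φ3] = [4320, 972, 6804, 15552]
r5 m[C→φ7] = [6480, 5832, 5103, 9720]
r5 m[G→φ1] = [1, 1, 1, 1]
r5 m[L→φ0] = [13440, 1323, 10584, 1176]
r5 m[L→φ1] = [3600, 960, 8640, 144]
r5 m[L→φ2] = [322560, 423360, 1128960, 18816]
r5 m[L→φ6] = [268800, 141120, 376320, 56448]
r5 m[K→φ1] = [6, 56, 36, 49]
r5 m[K→φ4] = [11664, 15360, 7776, 15120]
r5 m[K→φ5] = [1944, 13440, 17496, 15120]
r6 m[φ0→C] = [107520, 42336, 74088, 84672]
r6 m[φ0→L] = [120, 320, 320, 48]
r6 m[φ1→G] = [3386880, 1270080, 2963520, 3386880]
r6 m[φ1→L] = [448, 441, 392, 392]
r6 m[φ1→K] = [77760, 60480, 77760, 60480]
r6 m[φ2→L] = [5, 1, 3, 3]
r6 m[φ3→C] = [3, 6, 3, 5]
r6 m[φ4→K] = [1, 7, 9, 7]
r6 m[φ5→K] = [6, 8, 4, 7]
r6 m[φ6→L] = [6, 3, 9, 1]
r6 m[φ7→C] = [2, 1, 4, 8]
r6 m[C→φ0] = [6, 6, 12, 40]
r6 m[C→φ3] = [215040, 42336, 296352, 677376]
r6 m[C→φ7] = [322560, 254016, 222264, 423360]
r6 m[G→φ1] = [1, 1, 1, 1]
r6 m[L→φ0] = [13440, 1323, 10584, 1176]
r6 m[L→φ1] = [3600, 960, 8640, 144]
r6 m[L→φ2] = [322560, 423360, 1128960, 18816]
r6 m[L→φ6] = [268800, 141120, 376320, 56448]
r6 m[K→φ1] = [6, 56, 36, 49]
r6 m[K→φ4] = [466560, 483840, 311040, 423360]
r6 m[K→φ5] = [77760, 423360, 699840, 423360]
r7 m[φ0→C] = [107520, 42336, 74088, 84672]
r7 m[φ0→L] = [120, 320, 320, 48]
r7 m[φ1→G] = [3386880, 1270080, 2963520, 3386880]
r7 m[φ1→L] = [448, 441, 392, 392]
r7 m[φ1→K] = [77760, 60480, 77760, 60480]
r7 m[φ2→L] = [5, 1, 3, 3]
r7 m[φ3→C] = [3, 6, 3, 5]
r7 m[φ4→K] = [1, 7, 9, 7]
r7 m[φ5→K] = [6, 8, 4, 7]
r7 m[φ6→L] = [6, 3, 9, 1]
r7 m[φ7→C] = [2, 1, 4, 8]
r7 m[C→φ0] = [6, 6, 12, 40]
r7 m[C→φ3] = [215040, 42336, 296352, 677376]
r7 m[C→φ7] = [322560, 254016, 222264, 423360]
r7 m[G→φ1] = [1, 1, 1, 1]
r7 m[L→φ0] = [13440, 1323, 10584, 1176]
r7 m[L→φ1] = [3600, 960, 8640, 144]
r7 m[L→φ2] = [322560, 423360, 1128960, 18816]
r7 m[L→φ6] = [268800, 141120, 376320, 56448]
r7 m[K→φ1] = [6, 56, 36, 49]
r7 m[K→φ4] = [466560, 483840, 311040, 423360]
r7 m[K→φ5] = [77760, 423360, 699840, 423360]
fixed point reached at round 7
traceback from C: (C=3, G=0, L=2, K=1), score=3386880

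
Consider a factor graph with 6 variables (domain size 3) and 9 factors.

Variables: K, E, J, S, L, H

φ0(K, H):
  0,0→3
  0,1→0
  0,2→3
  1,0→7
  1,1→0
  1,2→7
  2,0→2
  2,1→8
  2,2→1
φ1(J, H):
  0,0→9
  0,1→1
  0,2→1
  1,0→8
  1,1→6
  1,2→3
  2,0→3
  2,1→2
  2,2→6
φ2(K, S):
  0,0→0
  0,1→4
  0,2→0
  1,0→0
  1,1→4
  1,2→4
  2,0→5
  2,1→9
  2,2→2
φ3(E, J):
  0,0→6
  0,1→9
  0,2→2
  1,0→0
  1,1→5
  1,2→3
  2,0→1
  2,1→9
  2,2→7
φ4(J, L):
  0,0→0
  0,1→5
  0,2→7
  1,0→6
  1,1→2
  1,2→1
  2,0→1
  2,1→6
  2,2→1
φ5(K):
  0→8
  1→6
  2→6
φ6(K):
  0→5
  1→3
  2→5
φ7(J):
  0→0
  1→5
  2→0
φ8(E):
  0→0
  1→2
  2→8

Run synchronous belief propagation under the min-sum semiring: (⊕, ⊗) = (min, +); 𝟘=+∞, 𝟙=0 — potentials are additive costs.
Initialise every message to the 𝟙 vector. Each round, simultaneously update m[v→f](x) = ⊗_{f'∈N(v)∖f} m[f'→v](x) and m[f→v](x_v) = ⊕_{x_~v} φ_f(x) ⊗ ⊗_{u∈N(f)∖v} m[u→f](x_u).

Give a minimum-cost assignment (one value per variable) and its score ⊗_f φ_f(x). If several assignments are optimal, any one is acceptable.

assignment: (K=1, E=1, J=0, S=0, L=0, H=1); score = 12

init: all messages = 𝟙 over 3 values
r1 m[φ0→K] = [0, 0, 1]
r1 m[φ0→H] = [2, 0, 1]
r1 m[φ1→J] = [1, 3, 2]
r1 m[φ1→H] = [3, 1, 1]
r1 m[φ2→K] = [0, 0, 2]
r1 m[φ2→S] = [0, 4, 0]
r1 m[φ3→E] = [2, 0, 1]
r1 m[φ3→J] = [0, 5, 2]
r1 m[φ4→J] = [0, 1, 1]
r1 m[φ4→L] = [0, 2, 1]
r1 m[φ5→K] = [8, 6, 6]
r1 m[φ6→K] = [5, 3, 5]
r1 m[φ7→J] = [0, 5, 0]
r1 m[φ8→E] = [0, 2, 8]
r1 m[K→φ0] = [0, 0, 0]
r1 m[K→φ2] = [0, 0, 0]
r1 m[K→φ5] = [0, 0, 0]
r1 m[K→φ6] = [0, 0, 0]
r1 m[E→φ3] = [0, 0, 0]
r1 m[E→φ8] = [0, 0, 0]
r1 m[J→φ1] = [0, 0, 0]
r1 m[J→φ3] = [0, 0, 0]
r1 m[J→φ4] = [0, 0, 0]
r1 m[J→φ7] = [0, 0, 0]
r1 m[S→φ2] = [0, 0, 0]
r1 m[L→φ4] = [0, 0, 0]
r1 m[H→φ0] = [0, 0, 0]
r1 m[H→φ1] = [0, 0, 0]
r2 m[φ0→K] = [0, 0, 1]
r2 m[φ0→H] = [2, 0, 1]
r2 m[φ1→J] = [1, 3, 2]
r2 m[φ1→H] = [3, 1, 1]
r2 m[φ2→K] = [0, 0, 2]
r2 m[φ2→S] = [0, 4, 0]
r2 m[φ3→E] = [2, 0, 1]
r2 m[φ3→J] = [0, 5, 2]
r2 m[φ4→J] = [0, 1, 1]
r2 m[φ4→L] = [0, 2, 1]
r2 m[φ5→K] = [8, 6, 6]
r2 m[φ6→K] = [5, 3, 5]
r2 m[φ7→J] = [0, 5, 0]
r2 m[φ8→E] = [0, 2, 8]
r2 m[K→φ0] = [13, 9, 13]
r2 m[K→φ2] = [13, 9, 12]
r2 m[K→φ5] = [5, 3, 8]
r2 m[K→φ6] = [8, 6, 9]
r2 m[E→φ3] = [0, 2, 8]
r2 m[E→φ8] = [2, 0, 1]
r2 m[J→φ1] = [0, 11, 3]
r2 m[J→φ3] = [1, 9, 3]
r2 m[J→φ4] = [1, 13, 4]
r2 m[J→φ7] = [1, 9, 5]
r2 m[S→φ2] = [0, 0, 0]
r2 m[L→φ4] = [0, 0, 0]
r2 m[H→φ0] = [3, 1, 1]
r2 m[H→φ1] = [2, 0, 1]
r3 m[φ0→K] = [1, 1, 2]
r3 m[φ0→H] = [15, 9, 14]
r3 m[φ1→J] = [1, 4, 2]
r3 m[φ1→H] = [6, 1, 1]
r3 m[φ2→K] = [0, 0, 2]
r3 m[φ2→S] = [9, 13, 13]
r3 m[φ3→E] = [5, 1, 2]
r3 m[φ3→J] = [2, 7, 2]
r3 m[φ4→J] = [0, 1, 1]
r3 m[φ4→L] = [1, 6, 5]
r3 m[φ5→K] = [8, 6, 6]
r3 m[φ6→K] = [5, 3, 5]
r3 m[φ7→J] = [0, 5, 0]
r3 m[φ8→E] = [0, 2, 8]
r3 m[K→φ0] = [13, 9, 13]
r3 m[K→φ2] = [13, 9, 12]
r3 m[K→φ5] = [5, 3, 8]
r3 m[K→φ6] = [8, 6, 9]
r3 m[E→φ3] = [0, 2, 8]
r3 m[E→φ8] = [2, 0, 1]
r3 m[J→φ1] = [0, 11, 3]
r3 m[J→φ3] = [1, 9, 3]
r3 m[J→φ4] = [1, 13, 4]
r3 m[J→φ7] = [1, 9, 5]
r3 m[S→φ2] = [0, 0, 0]
r3 m[L→φ4] = [0, 0, 0]
r3 m[H→φ0] = [3, 1, 1]
r3 m[H→φ1] = [2, 0, 1]
r4 m[φ0→K] = [1, 1, 2]
r4 m[φ0→H] = [15, 9, 14]
r4 m[φ1→J] = [1, 4, 2]
r4 m[φ1→H] = [6, 1, 1]
r4 m[φ2→K] = [0, 0, 2]
r4 m[φ2→S] = [9, 13, 13]
r4 m[φ3→E] = [5, 1, 2]
r4 m[φ3→J] = [2, 7, 2]
r4 m[φ4→J] = [0, 1, 1]
r4 m[φ4→L] = [1, 6, 5]
r4 m[φ5→K] = [8, 6, 6]
r4 m[φ6→K] = [5, 3, 5]
r4 m[φ7→J] = [0, 5, 0]
r4 m[φ8→E] = [0, 2, 8]
r4 m[K→φ0] = [13, 9, 13]
r4 m[K→φ2] = [14, 10, 13]
r4 m[K→φ5] = [6, 4, 9]
r4 m[K→φ6] = [9, 7, 10]
r4 m[E→φ3] = [0, 2, 8]
r4 m[E→φ8] = [5, 1, 2]
r4 m[J→φ1] = [2, 13, 3]
r4 m[J→φ3] = [1, 10, 3]
r4 m[J→φ4] = [3, 16, 4]
r4 m[J→φ7] = [3, 12, 5]
r4 m[S→φ2] = [0, 0, 0]
r4 m[L→φ4] = [0, 0, 0]
r4 m[H→φ0] = [6, 1, 1]
r4 m[H→φ1] = [15, 9, 14]
r5 m[φ0→K] = [1, 1, 2]
r5 m[φ0→H] = [15, 9, 14]
r5 m[φ1→J] = [10, 15, 11]
r5 m[φ1→H] = [6, 3, 3]
r5 m[φ2→K] = [0, 0, 2]
r5 m[φ2→S] = [10, 14, 14]
r5 m[φ3→E] = [5, 1, 2]
r5 m[φ3→J] = [2, 7, 2]
r5 m[φ4→J] = [0, 1, 1]
r5 m[φ4→L] = [3, 8, 5]
r5 m[φ5→K] = [8, 6, 6]
r5 m[φ6→K] = [5, 3, 5]
r5 m[φ7→J] = [0, 5, 0]
r5 m[φ8→E] = [0, 2, 8]
r5 m[K→φ0] = [13, 9, 13]
r5 m[K→φ2] = [14, 10, 13]
r5 m[K→φ5] = [6, 4, 9]
r5 m[K→φ6] = [9, 7, 10]
r5 m[E→φ3] = [0, 2, 8]
r5 m[E→φ8] = [5, 1, 2]
r5 m[J→φ1] = [2, 13, 3]
r5 m[J→φ3] = [1, 10, 3]
r5 m[J→φ4] = [3, 16, 4]
r5 m[J→φ7] = [3, 12, 5]
r5 m[S→φ2] = [0, 0, 0]
r5 m[L→φ4] = [0, 0, 0]
r5 m[H→φ0] = [6, 1, 1]
r5 m[H→φ1] = [15, 9, 14]
r6 m[φ0→K] = [1, 1, 2]
r6 m[φ0→H] = [15, 9, 14]
r6 m[φ1→J] = [10, 15, 11]
r6 m[φ1→H] = [6, 3, 3]
r6 m[φ2→K] = [0, 0, 2]
r6 m[φ2→S] = [10, 14, 14]
r6 m[φ3→E] = [5, 1, 2]
r6 m[φ3→J] = [2, 7, 2]
r6 m[φ4→J] = [0, 1, 1]
r6 m[φ4→L] = [3, 8, 5]
r6 m[φ5→K] = [8, 6, 6]
r6 m[φ6→K] = [5, 3, 5]
r6 m[φ7→J] = [0, 5, 0]
r6 m[φ8→E] = [0, 2, 8]
r6 m[K→φ0] = [13, 9, 13]
r6 m[K→φ2] = [14, 10, 13]
r6 m[K→φ5] = [6, 4, 9]
r6 m[K→φ6] = [9, 7, 10]
r6 m[E→φ3] = [0, 2, 8]
r6 m[E→φ8] = [5, 1, 2]
r6 m[J→φ1] = [2, 13, 3]
r6 m[J→φ3] = [10, 21, 12]
r6 m[J→φ4] = [12, 27, 13]
r6 m[J→φ7] = [12, 23, 14]
r6 m[S→φ2] = [0, 0, 0]
r6 m[L→φ4] = [0, 0, 0]
r6 m[H→φ0] = [6, 3, 3]
r6 m[H→φ1] = [15, 9, 14]
r7 m[φ0→K] = [3, 3, 4]
r7 m[φ0→H] = [15, 9, 14]
r7 m[φ1→J] = [10, 15, 11]
r7 m[φ1→H] = [6, 3, 3]
r7 m[φ2→K] = [0, 0, 2]
r7 m[φ2→S] = [10, 14, 14]
r7 m[φ3→E] = [14, 10, 11]
r7 m[φ3→J] = [2, 7, 2]
r7 m[φ4→J] = [0, 1, 1]
r7 m[φ4→L] = [12, 17, 14]
r7 m[φ5→K] = [8, 6, 6]
r7 m[φ6→K] = [5, 3, 5]
r7 m[φ7→J] = [0, 5, 0]
r7 m[φ8→E] = [0, 2, 8]
r7 m[K→φ0] = [13, 9, 13]
r7 m[K→φ2] = [14, 10, 13]
r7 m[K→φ5] = [6, 4, 9]
r7 m[K→φ6] = [9, 7, 10]
r7 m[E→φ3] = [0, 2, 8]
r7 m[E→φ8] = [5, 1, 2]
r7 m[J→φ1] = [2, 13, 3]
r7 m[J→φ3] = [10, 21, 12]
r7 m[J→φ4] = [12, 27, 13]
r7 m[J→φ7] = [12, 23, 14]
r7 m[S→φ2] = [0, 0, 0]
r7 m[L→φ4] = [0, 0, 0]
r7 m[H→φ0] = [6, 3, 3]
r7 m[H→φ1] = [15, 9, 14]
r8 m[φ0→K] = [3, 3, 4]
r8 m[φ0→H] = [15, 9, 14]
r8 m[φ1→J] = [10, 15, 11]
r8 m[φ1→H] = [6, 3, 3]
r8 m[φ2→K] = [0, 0, 2]
r8 m[φ2→S] = [10, 14, 14]
r8 m[φ3→E] = [14, 10, 11]
r8 m[φ3→J] = [2, 7, 2]
r8 m[φ4→J] = [0, 1, 1]
r8 m[φ4→L] = [12, 17, 14]
r8 m[φ5→K] = [8, 6, 6]
r8 m[φ6→K] = [5, 3, 5]
r8 m[φ7→J] = [0, 5, 0]
r8 m[φ8→E] = [0, 2, 8]
r8 m[K→φ0] = [13, 9, 13]
r8 m[K→φ2] = [16, 12, 15]
r8 m[K→φ5] = [8, 6, 11]
r8 m[K→φ6] = [11, 9, 12]
r8 m[E→φ3] = [0, 2, 8]
r8 m[E→φ8] = [14, 10, 11]
r8 m[J→φ1] = [2, 13, 3]
r8 m[J→φ3] = [10, 21, 12]
r8 m[J→φ4] = [12, 27, 13]
r8 m[J→φ7] = [12, 23, 14]
r8 m[S→φ2] = [0, 0, 0]
r8 m[L→φ4] = [0, 0, 0]
r8 m[H→φ0] = [6, 3, 3]
r8 m[H→φ1] = [15, 9, 14]
r9 m[φ0→K] = [3, 3, 4]
r9 m[φ0→H] = [15, 9, 14]
r9 m[φ1→J] = [10, 15, 11]
r9 m[φ1→H] = [6, 3, 3]
r9 m[φ2→K] = [0, 0, 2]
r9 m[φ2→S] = [12, 16, 16]
r9 m[φ3→E] = [14, 10, 11]
r9 m[φ3→J] = [2, 7, 2]
r9 m[φ4→J] = [0, 1, 1]
r9 m[φ4→L] = [12, 17, 14]
r9 m[φ5→K] = [8, 6, 6]
r9 m[φ6→K] = [5, 3, 5]
r9 m[φ7→J] = [0, 5, 0]
r9 m[φ8→E] = [0, 2, 8]
r9 m[K→φ0] = [13, 9, 13]
r9 m[K→φ2] = [16, 12, 15]
r9 m[K→φ5] = [8, 6, 11]
r9 m[K→φ6] = [11, 9, 12]
r9 m[E→φ3] = [0, 2, 8]
r9 m[E→φ8] = [14, 10, 11]
r9 m[J→φ1] = [2, 13, 3]
r9 m[J→φ3] = [10, 21, 12]
r9 m[J→φ4] = [12, 27, 13]
r9 m[J→φ7] = [12, 23, 14]
r9 m[S→φ2] = [0, 0, 0]
r9 m[L→φ4] = [0, 0, 0]
r9 m[H→φ0] = [6, 3, 3]
r9 m[H→φ1] = [15, 9, 14]
r10 m[φ0→K] = [3, 3, 4]
r10 m[φ0→H] = [15, 9, 14]
r10 m[φ1→J] = [10, 15, 11]
r10 m[φ1→H] = [6, 3, 3]
r10 m[φ2→K] = [0, 0, 2]
r10 m[φ2→S] = [12, 16, 16]
r10 m[φ3→E] = [14, 10, 11]
r10 m[φ3→J] = [2, 7, 2]
r10 m[φ4→J] = [0, 1, 1]
r10 m[φ4→L] = [12, 17, 14]
r10 m[φ5→K] = [8, 6, 6]
r10 m[φ6→K] = [5, 3, 5]
r10 m[φ7→J] = [0, 5, 0]
r10 m[φ8→E] = [0, 2, 8]
r10 m[K→φ0] = [13, 9, 13]
r10 m[K→φ2] = [16, 12, 15]
r10 m[K→φ5] = [8, 6, 11]
r10 m[K→φ6] = [11, 9, 12]
r10 m[E→φ3] = [0, 2, 8]
r10 m[E→φ8] = [14, 10, 11]
r10 m[J→φ1] = [2, 13, 3]
r10 m[J→φ3] = [10, 21, 12]
r10 m[J→φ4] = [12, 27, 13]
r10 m[J→φ7] = [12, 23, 14]
r10 m[S→φ2] = [0, 0, 0]
r10 m[L→φ4] = [0, 0, 0]
r10 m[H→φ0] = [6, 3, 3]
r10 m[H→φ1] = [15, 9, 14]
fixed point reached at round 10
traceback from K: (K=1, E=1, J=0, S=0, L=0, H=1), score=12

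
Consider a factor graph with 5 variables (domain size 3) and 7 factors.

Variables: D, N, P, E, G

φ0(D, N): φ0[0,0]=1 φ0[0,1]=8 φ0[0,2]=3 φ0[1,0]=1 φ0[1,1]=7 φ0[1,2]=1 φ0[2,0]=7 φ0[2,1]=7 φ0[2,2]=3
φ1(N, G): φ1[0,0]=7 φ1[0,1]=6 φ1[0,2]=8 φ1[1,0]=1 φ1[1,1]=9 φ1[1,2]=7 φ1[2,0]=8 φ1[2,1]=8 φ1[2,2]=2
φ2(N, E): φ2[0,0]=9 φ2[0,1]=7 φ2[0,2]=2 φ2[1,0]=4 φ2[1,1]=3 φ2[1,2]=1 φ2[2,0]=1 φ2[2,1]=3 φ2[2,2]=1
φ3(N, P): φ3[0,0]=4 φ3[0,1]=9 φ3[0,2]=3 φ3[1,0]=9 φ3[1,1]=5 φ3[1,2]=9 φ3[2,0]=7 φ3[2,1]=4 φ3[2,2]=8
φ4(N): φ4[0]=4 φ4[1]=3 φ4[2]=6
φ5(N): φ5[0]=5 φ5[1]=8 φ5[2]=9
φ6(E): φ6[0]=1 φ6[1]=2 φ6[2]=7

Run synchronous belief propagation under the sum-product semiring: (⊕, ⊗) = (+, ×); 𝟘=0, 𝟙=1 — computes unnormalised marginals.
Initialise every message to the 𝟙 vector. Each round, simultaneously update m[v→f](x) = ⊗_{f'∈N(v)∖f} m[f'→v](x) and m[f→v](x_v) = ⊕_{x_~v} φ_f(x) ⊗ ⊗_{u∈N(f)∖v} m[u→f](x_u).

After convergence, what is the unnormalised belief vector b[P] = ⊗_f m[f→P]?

init: all messages = 𝟙 over 3 values
r1 m[φ0→D] = [12, 9, 17]
r1 m[φ0→N] = [9, 22, 7]
r1 m[φ1→N] = [21, 17, 18]
r1 m[φ1→G] = [16, 23, 17]
r1 m[φ2→N] = [18, 8, 5]
r1 m[φ2→E] = [14, 13, 4]
r1 m[φ3→N] = [16, 23, 19]
r1 m[φ3→P] = [20, 18, 20]
r1 m[φ4→N] = [4, 3, 6]
r1 m[φ5→N] = [5, 8, 9]
r1 m[φ6→E] = [1, 2, 7]
r1 m[D→φ0] = [1, 1, 1]
r1 m[N→φ0] = [1, 1, 1]
r1 m[N→φ1] = [1, 1, 1]
r1 m[N→φ2] = [1, 1, 1]
r1 m[N→φ3] = [1, 1, 1]
r1 m[N→φ4] = [1, 1, 1]
r1 m[N→φ5] = [1, 1, 1]
r1 m[P→φ3] = [1, 1, 1]
r1 m[E→φ2] = [1, 1, 1]
r1 m[E→φ6] = [1, 1, 1]
r1 m[G→φ1] = [1, 1, 1]
r2 m[φ0→D] = [12, 9, 17]
r2 m[φ0→N] = [9, 22, 7]
r2 m[φ1→N] = [21, 17, 18]
r2 m[φ1→G] = [16, 23, 17]
r2 m[φ2→N] = [18, 8, 5]
r2 m[φ2→E] = [14, 13, 4]
r2 m[φ3→N] = [16, 23, 19]
r2 m[φ3→P] = [20, 18, 20]
r2 m[φ4→N] = [4, 3, 6]
r2 m[φ5→N] = [5, 8, 9]
r2 m[φ6→E] = [1, 2, 7]
r2 m[D→φ0] = [1, 1, 1]
r2 m[N→φ0] = [120960, 75072, 92340]
r2 m[N→φ1] = [51840, 97152, 35910]
r2 m[N→φ2] = [60480, 206448, 129276]
r2 m[N→φ3] = [68040, 71808, 34020]
r2 m[N→φ4] = [272160, 550528, 107730]
r2 m[N→φ5] = [217728, 206448, 71820]
r2 m[P→φ3] = [1, 1, 1]
r2 m[E→φ2] = [1, 2, 7]
r2 m[E→φ6] = [14, 13, 4]
r2 m[G→φ1] = [1, 1, 1]
r3 m[φ0→D] = [998556, 738804, 1649244]
r3 m[φ0→N] = [9, 22, 7]
r3 m[φ1→N] = [21, 17, 18]
r3 m[φ1→G] = [747312, 1472688, 1166604]
r3 m[φ2→N] = [37, 17, 14]
r3 m[φ2→E] = [1499388, 1430532, 456684]
r3 m[φ3→N] = [16, 23, 19]
r3 m[φ3→P] = [1156572, 1107480, 1122552]
r3 m[φ4→N] = [4, 3, 6]
r3 m[φ5→N] = [5, 8, 9]
r3 m[φ6→E] = [1, 2, 7]
r3 m[D→φ0] = [1, 1, 1]
r3 m[N→φ0] = [120960, 75072, 92340]
r3 m[N→φ1] = [51840, 97152, 35910]
r3 m[N→φ2] = [60480, 206448, 129276]
r3 m[N→φ3] = [68040, 71808, 34020]
r3 m[N→φ4] = [272160, 550528, 107730]
r3 m[N→φ5] = [217728, 206448, 71820]
r3 m[P→φ3] = [1, 1, 1]
r3 m[E→φ2] = [1, 2, 7]
r3 m[E→φ6] = [14, 13, 4]
r3 m[G→φ1] = [1, 1, 1]
r4 m[φ0→D] = [998556, 738804, 1649244]
r4 m[φ0→N] = [9, 22, 7]
r4 m[φ1→N] = [21, 17, 18]
r4 m[φ1→G] = [747312, 1472688, 1166604]
r4 m[φ2→N] = [37, 17, 14]
r4 m[φ2→E] = [1499388, 1430532, 456684]
r4 m[φ3→N] = [16, 23, 19]
r4 m[φ3→P] = [1156572, 1107480, 1122552]
r4 m[φ4→N] = [4, 3, 6]
r4 m[φ5→N] = [5, 8, 9]
r4 m[φ6→E] = [1, 2, 7]
r4 m[D→φ0] = [1, 1, 1]
r4 m[N→φ0] = [248640, 159528, 258552]
r4 m[N→φ1] = [106560, 206448, 100548]
r4 m[N→φ2] = [60480, 206448, 129276]
r4 m[N→φ3] = [139860, 152592, 95256]
r4 m[N→φ4] = [559440, 1169872, 301644]
r4 m[N→φ5] = [447552, 438702, 201096]
r4 m[P→φ3] = [1, 1, 1]
r4 m[E→φ2] = [1, 2, 7]
r4 m[E→φ6] = [1499388, 1430532, 456684]
r4 m[G→φ1] = [1, 1, 1]
r5 m[φ0→D] = [2300520, 1623888, 3632832]
r5 m[φ0→N] = [9, 22, 7]
r5 m[φ1→N] = [21, 17, 18]
r5 m[φ1→G] = [1756752, 3301776, 2498712]
r5 m[φ2→N] = [37, 17, 14]
r5 m[φ2→E] = [1499388, 1430532, 456684]
r5 m[φ3→N] = [16, 23, 19]
r5 m[φ3→P] = [2599560, 2402724, 2554956]
r5 m[φ4→N] = [4, 3, 6]
r5 m[φ5→N] = [5, 8, 9]
r5 m[φ6→E] = [1, 2, 7]
r5 m[D→φ0] = [1, 1, 1]
r5 m[N→φ0] = [248640, 159528, 258552]
r5 m[N→φ1] = [106560, 206448, 100548]
r5 m[N→φ2] = [60480, 206448, 129276]
r5 m[N→φ3] = [139860, 152592, 95256]
r5 m[N→φ4] = [559440, 1169872, 301644]
r5 m[N→φ5] = [447552, 438702, 201096]
r5 m[P→φ3] = [1, 1, 1]
r5 m[E→φ2] = [1, 2, 7]
r5 m[E→φ6] = [1499388, 1430532, 456684]
r5 m[G→φ1] = [1, 1, 1]
r6 m[φ0→D] = [2300520, 1623888, 3632832]
r6 m[φ0→N] = [9, 22, 7]
r6 m[φ1→N] = [21, 17, 18]
r6 m[φ1→G] = [1756752, 3301776, 2498712]
r6 m[φ2→N] = [37, 17, 14]
r6 m[φ2→E] = [1499388, 1430532, 456684]
r6 m[φ3→N] = [16, 23, 19]
r6 m[φ3→P] = [2599560, 2402724, 2554956]
r6 m[φ4→N] = [4, 3, 6]
r6 m[φ5→N] = [5, 8, 9]
r6 m[φ6→E] = [1, 2, 7]
r6 m[D→φ0] = [1, 1, 1]
r6 m[N→φ0] = [248640, 159528, 258552]
r6 m[N→φ1] = [106560, 206448, 100548]
r6 m[N→φ2] = [60480, 206448, 129276]
r6 m[N→φ3] = [139860, 152592, 95256]
r6 m[N→φ4] = [559440, 1169872, 301644]
r6 m[N→φ5] = [447552, 438702, 201096]
r6 m[P→φ3] = [1, 1, 1]
r6 m[E→φ2] = [1, 2, 7]
r6 m[E→φ6] = [1499388, 1430532, 456684]
r6 m[G→φ1] = [1, 1, 1]
fixed point reached at round 6
b[P] = ⊗ incoming = [2599560, 2402724, 2554956]

b[P] = [2599560, 2402724, 2554956]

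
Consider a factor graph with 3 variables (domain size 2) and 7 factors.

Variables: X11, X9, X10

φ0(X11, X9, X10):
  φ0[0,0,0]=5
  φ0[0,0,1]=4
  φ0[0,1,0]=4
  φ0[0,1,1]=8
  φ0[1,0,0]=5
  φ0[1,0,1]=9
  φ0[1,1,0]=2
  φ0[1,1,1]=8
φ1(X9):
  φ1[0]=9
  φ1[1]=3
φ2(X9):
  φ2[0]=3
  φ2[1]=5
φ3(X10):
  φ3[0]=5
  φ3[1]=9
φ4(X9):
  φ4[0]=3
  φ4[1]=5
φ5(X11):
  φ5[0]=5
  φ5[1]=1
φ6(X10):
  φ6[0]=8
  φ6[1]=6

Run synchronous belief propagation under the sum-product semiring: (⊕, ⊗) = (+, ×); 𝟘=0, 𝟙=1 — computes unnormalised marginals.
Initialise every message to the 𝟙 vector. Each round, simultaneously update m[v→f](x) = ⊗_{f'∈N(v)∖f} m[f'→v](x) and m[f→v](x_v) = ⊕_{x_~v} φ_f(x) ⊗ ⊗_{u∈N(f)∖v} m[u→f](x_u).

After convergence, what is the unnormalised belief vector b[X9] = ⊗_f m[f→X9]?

b[X9] = [224046, 260400]

init: all messages = 𝟙 over 2 values
r1 m[φ0→X11] = [21, 24]
r1 m[φ0→X9] = [23, 22]
r1 m[φ0→X10] = [16, 29]
r1 m[φ1→X9] = [9, 3]
r1 m[φ2→X9] = [3, 5]
r1 m[φ3→X10] = [5, 9]
r1 m[φ4→X9] = [3, 5]
r1 m[φ5→X11] = [5, 1]
r1 m[φ6→X10] = [8, 6]
r1 m[X11→φ0] = [1, 1]
r1 m[X11→φ5] = [1, 1]
r1 m[X9→φ0] = [1, 1]
r1 m[X9→φ1] = [1, 1]
r1 m[X9→φ2] = [1, 1]
r1 m[X9→φ4] = [1, 1]
r1 m[X10→φ0] = [1, 1]
r1 m[X10→φ3] = [1, 1]
r1 m[X10→φ6] = [1, 1]
r2 m[φ0→X11] = [21, 24]
r2 m[φ0→X9] = [23, 22]
r2 m[φ0→X10] = [16, 29]
r2 m[φ1→X9] = [9, 3]
r2 m[φ2→X9] = [3, 5]
r2 m[φ3→X10] = [5, 9]
r2 m[φ4→X9] = [3, 5]
r2 m[φ5→X11] = [5, 1]
r2 m[φ6→X10] = [8, 6]
r2 m[X11→φ0] = [5, 1]
r2 m[X11→φ5] = [21, 24]
r2 m[X9→φ0] = [81, 75]
r2 m[X9→φ1] = [207, 550]
r2 m[X9→φ2] = [621, 330]
r2 m[X9→φ4] = [621, 330]
r2 m[X10→φ0] = [40, 54]
r2 m[X10→φ3] = [128, 174]
r2 m[X10→φ6] = [80, 261]
r3 m[φ0→X11] = [78096, 93966]
r3 m[φ0→X9] = [2766, 3472]
r3 m[φ0→X10] = [4080, 5949]
r3 m[φ1→X9] = [9, 3]
r3 m[φ2→X9] = [3, 5]
r3 m[φ3→X10] = [5, 9]
r3 m[φ4→X9] = [3, 5]
r3 m[φ5→X11] = [5, 1]
r3 m[φ6→X10] = [8, 6]
r3 m[X11→φ0] = [5, 1]
r3 m[X11→φ5] = [21, 24]
r3 m[X9→φ0] = [81, 75]
r3 m[X9→φ1] = [207, 550]
r3 m[X9→φ2] = [621, 330]
r3 m[X9→φ4] = [621, 330]
r3 m[X10→φ0] = [40, 54]
r3 m[X10→φ3] = [128, 174]
r3 m[X10→φ6] = [80, 261]
r4 m[φ0→X11] = [78096, 93966]
r4 m[φ0→X9] = [2766, 3472]
r4 m[φ0→X10] = [4080, 5949]
r4 m[φ1→X9] = [9, 3]
r4 m[φ2→X9] = [3, 5]
r4 m[φ3→X10] = [5, 9]
r4 m[φ4→X9] = [3, 5]
r4 m[φ5→X11] = [5, 1]
r4 m[φ6→X10] = [8, 6]
r4 m[X11→φ0] = [5, 1]
r4 m[X11→φ5] = [78096, 93966]
r4 m[X9→φ0] = [81, 75]
r4 m[X9→φ1] = [24894, 86800]
r4 m[X9→φ2] = [74682, 52080]
r4 m[X9→φ4] = [74682, 52080]
r4 m[X10→φ0] = [40, 54]
r4 m[X10→φ3] = [32640, 35694]
r4 m[X10→φ6] = [20400, 53541]
r5 m[φ0→X11] = [78096, 93966]
r5 m[φ0→X9] = [2766, 3472]
r5 m[φ0→X10] = [4080, 5949]
r5 m[φ1→X9] = [9, 3]
r5 m[φ2→X9] = [3, 5]
r5 m[φ3→X10] = [5, 9]
r5 m[φ4→X9] = [3, 5]
r5 m[φ5→X11] = [5, 1]
r5 m[φ6→X10] = [8, 6]
r5 m[X11→φ0] = [5, 1]
r5 m[X11→φ5] = [78096, 93966]
r5 m[X9→φ0] = [81, 75]
r5 m[X9→φ1] = [24894, 86800]
r5 m[X9→φ2] = [74682, 52080]
r5 m[X9→φ4] = [74682, 52080]
r5 m[X10→φ0] = [40, 54]
r5 m[X10→φ3] = [32640, 35694]
r5 m[X10→φ6] = [20400, 53541]
fixed point reached at round 5
b[X9] = ⊗ incoming = [224046, 260400]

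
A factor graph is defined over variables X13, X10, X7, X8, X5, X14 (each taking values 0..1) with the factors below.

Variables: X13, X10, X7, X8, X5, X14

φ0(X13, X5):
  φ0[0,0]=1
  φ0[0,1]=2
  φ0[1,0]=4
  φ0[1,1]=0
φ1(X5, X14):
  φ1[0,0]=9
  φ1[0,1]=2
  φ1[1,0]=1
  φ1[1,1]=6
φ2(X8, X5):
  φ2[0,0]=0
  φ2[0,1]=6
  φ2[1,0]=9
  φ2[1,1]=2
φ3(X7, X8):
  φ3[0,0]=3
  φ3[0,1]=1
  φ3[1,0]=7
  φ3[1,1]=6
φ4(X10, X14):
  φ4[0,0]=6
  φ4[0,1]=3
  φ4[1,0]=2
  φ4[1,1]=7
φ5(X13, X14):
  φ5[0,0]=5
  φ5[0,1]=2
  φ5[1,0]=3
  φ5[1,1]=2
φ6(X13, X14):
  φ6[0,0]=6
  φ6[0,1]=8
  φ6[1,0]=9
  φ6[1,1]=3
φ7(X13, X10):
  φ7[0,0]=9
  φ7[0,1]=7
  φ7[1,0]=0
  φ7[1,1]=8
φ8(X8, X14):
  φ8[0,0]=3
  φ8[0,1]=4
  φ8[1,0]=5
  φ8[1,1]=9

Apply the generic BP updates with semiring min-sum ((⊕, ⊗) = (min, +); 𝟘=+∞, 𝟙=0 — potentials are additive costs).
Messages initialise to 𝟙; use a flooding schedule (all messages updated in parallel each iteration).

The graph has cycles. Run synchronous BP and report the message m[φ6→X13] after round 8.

init: all messages = 𝟙 over 2 values
r1 m[φ0→X13] = [1, 0]
r1 m[φ0→X5] = [1, 0]
r1 m[φ1→X5] = [2, 1]
r1 m[φ1→X14] = [1, 2]
r1 m[φ2→X8] = [0, 2]
r1 m[φ2→X5] = [0, 2]
r1 m[φ3→X7] = [1, 6]
r1 m[φ3→X8] = [3, 1]
r1 m[φ4→X10] = [3, 2]
r1 m[φ4→X14] = [2, 3]
r1 m[φ5→X13] = [2, 2]
r1 m[φ5→X14] = [3, 2]
r1 m[φ6→X13] = [6, 3]
r1 m[φ6→X14] = [6, 3]
r1 m[φ7→X13] = [7, 0]
r1 m[φ7→X10] = [0, 7]
r1 m[φ8→X8] = [3, 5]
r1 m[φ8→X14] = [3, 4]
r1 m[X13→φ0] = [0, 0]
r1 m[X13→φ5] = [0, 0]
r1 m[X13→φ6] = [0, 0]
r1 m[X13→φ7] = [0, 0]
r1 m[X10→φ4] = [0, 0]
r1 m[X10→φ7] = [0, 0]
r1 m[X7→φ3] = [0, 0]
r1 m[X8→φ2] = [0, 0]
r1 m[X8→φ3] = [0, 0]
r1 m[X8→φ8] = [0, 0]
r1 m[X5→φ0] = [0, 0]
r1 m[X5→φ1] = [0, 0]
r1 m[X5→φ2] = [0, 0]
r1 m[X14→φ1] = [0, 0]
r1 m[X14→φ4] = [0, 0]
r1 m[X14→φ5] = [0, 0]
r1 m[X14→φ6] = [0, 0]
r1 m[X14→φ8] = [0, 0]
r2 m[φ0→X13] = [1, 0]
r2 m[φ0→X5] = [1, 0]
r2 m[φ1→X5] = [2, 1]
r2 m[φ1→X14] = [1, 2]
r2 m[φ2→X8] = [0, 2]
r2 m[φ2→X5] = [0, 2]
r2 m[φ3→X7] = [1, 6]
r2 m[φ3→X8] = [3, 1]
r2 m[φ4→X10] = [3, 2]
r2 m[φ4→X14] = [2, 3]
r2 m[φ5→X13] = [2, 2]
r2 m[φ5→X14] = [3, 2]
r2 m[φ6→X13] = [6, 3]
r2 m[φ6→X14] = [6, 3]
r2 m[φ7→X13] = [7, 0]
r2 m[φ7→X10] = [0, 7]
r2 m[φ8→X8] = [3, 5]
r2 m[φ8→X14] = [3, 4]
r2 m[X13→φ0] = [15, 5]
r2 m[X13→φ5] = [14, 3]
r2 m[X13→φ6] = [10, 2]
r2 m[X13→φ7] = [9, 5]
r2 m[X10→φ4] = [0, 7]
r2 m[X10→φ7] = [3, 2]
r2 m[X7→φ3] = [0, 0]
r2 m[X8→φ2] = [6, 6]
r2 m[X8→φ3] = [3, 7]
r2 m[X8→φ8] = [3, 3]
r2 m[X5→φ0] = [2, 3]
r2 m[X5→φ1] = [1, 2]
r2 m[X5→φ2] = [3, 1]
r2 m[X14→φ1] = [14, 12]
r2 m[X14→φ4] = [13, 11]
r2 m[X14→φ5] = [12, 12]
r2 m[X14→φ6] = [9, 11]
r2 m[X14→φ8] = [12, 10]
r3 m[φ0→X13] = [3, 3]
r3 m[φ0→X5] = [9, 5]
r3 m[φ1→X5] = [14, 15]
r3 m[φ1→X14] = [3, 3]
r3 m[φ2→X8] = [3, 3]
r3 m[φ2→X5] = [6, 8]
r3 m[φ3→X7] = [6, 10]
r3 m[φ3→X8] = [3, 1]
r3 m[φ4→X10] = [14, 15]
r3 m[φ4→X14] = [6, 3]
r3 m[φ5→X13] = [14, 14]
r3 m[φ5→X14] = [6, 5]
r3 m[φ6→X13] = [15, 14]
r3 m[φ6→X14] = [11, 5]
r3 m[φ7→X13] = [9, 3]
r3 m[φ7→X10] = [5, 13]
r3 m[φ8→X8] = [14, 17]
r3 m[φ8→X14] = [6, 7]
r3 m[X13→φ0] = [15, 5]
r3 m[X13→φ5] = [14, 3]
r3 m[X13→φ6] = [10, 2]
r3 m[X13→φ7] = [9, 5]
r3 m[X10→φ4] = [0, 7]
r3 m[X10→φ7] = [3, 2]
r3 m[X7→φ3] = [0, 0]
r3 m[X8→φ2] = [6, 6]
r3 m[X8→φ3] = [3, 7]
r3 m[X8→φ8] = [3, 3]
r3 m[X5→φ0] = [2, 3]
r3 m[X5→φ1] = [1, 2]
r3 m[X5→φ2] = [3, 1]
r3 m[X14→φ1] = [14, 12]
r3 m[X14→φ4] = [13, 11]
r3 m[X14→φ5] = [12, 12]
r3 m[X14→φ6] = [9, 11]
r3 m[X14→φ8] = [12, 10]
r4 m[φ0→X13] = [3, 3]
r4 m[φ0→X5] = [9, 5]
r4 m[φ1→X5] = [14, 15]
r4 m[φ1→X14] = [3, 3]
r4 m[φ2→X8] = [3, 3]
r4 m[φ2→X5] = [6, 8]
r4 m[φ3→X7] = [6, 10]
r4 m[φ3→X8] = [3, 1]
r4 m[φ4→X10] = [14, 15]
r4 m[φ4→X14] = [6, 3]
r4 m[φ5→X13] = [14, 14]
r4 m[φ5→X14] = [6, 5]
r4 m[φ6→X13] = [15, 14]
r4 m[φ6→X14] = [11, 5]
r4 m[φ7→X13] = [9, 3]
r4 m[φ7→X10] = [5, 13]
r4 m[φ8→X8] = [14, 17]
r4 m[φ8→X14] = [6, 7]
r4 m[X13→φ0] = [38, 31]
r4 m[X13→φ5] = [27, 20]
r4 m[X13→φ6] = [26, 20]
r4 m[X13→φ7] = [32, 31]
r4 m[X10→φ4] = [5, 13]
r4 m[X10→φ7] = [14, 15]
r4 m[X7→φ3] = [0, 0]
r4 m[X8→φ2] = [17, 18]
r4 m[X8→φ3] = [17, 20]
r4 m[X8→φ8] = [6, 4]
r4 m[X5→φ0] = [20, 23]
r4 m[X5→φ1] = [15, 13]
r4 m[X5→φ2] = [23, 20]
r4 m[X14→φ1] = [29, 20]
r4 m[X14→φ4] = [26, 20]
r4 m[X14→φ5] = [26, 18]
r4 m[X14→φ6] = [21, 18]
r4 m[X14→φ8] = [26, 16]
r5 m[φ0→X13] = [21, 23]
r5 m[φ0→X5] = [35, 31]
r5 m[φ1→X5] = [22, 26]
r5 m[φ1→X14] = [14, 17]
r5 m[φ2→X8] = [23, 22]
r5 m[φ2→X5] = [17, 20]
r5 m[φ3→X7] = [20, 24]
r5 m[φ3→X8] = [3, 1]
r5 m[φ4→X10] = [23, 27]
r5 m[φ4→X14] = [11, 8]
r5 m[φ5→X13] = [20, 20]
r5 m[φ5→X14] = [23, 22]
r5 m[φ6→X13] = [26, 21]
r5 m[φ6→X14] = [29, 23]
r5 m[φ7→X13] = [22, 14]
r5 m[φ7→X10] = [31, 39]
r5 m[φ8→X8] = [20, 25]
r5 m[φ8→X14] = [9, 10]
r5 m[X13→φ0] = [38, 31]
r5 m[X13→φ5] = [27, 20]
r5 m[X13→φ6] = [26, 20]
r5 m[X13→φ7] = [32, 31]
r5 m[X10→φ4] = [5, 13]
r5 m[X10→φ7] = [14, 15]
r5 m[X7→φ3] = [0, 0]
r5 m[X8→φ2] = [17, 18]
r5 m[X8→φ3] = [17, 20]
r5 m[X8→φ8] = [6, 4]
r5 m[X5→φ0] = [20, 23]
r5 m[X5→φ1] = [15, 13]
r5 m[X5→φ2] = [23, 20]
r5 m[X14→φ1] = [29, 20]
r5 m[X14→φ4] = [26, 20]
r5 m[X14→φ5] = [26, 18]
r5 m[X14→φ6] = [21, 18]
r5 m[X14→φ8] = [26, 16]
r6 m[φ0→X13] = [21, 23]
r6 m[φ0→X5] = [35, 31]
r6 m[φ1→X5] = [22, 26]
r6 m[φ1→X14] = [14, 17]
r6 m[φ2→X8] = [23, 22]
r6 m[φ2→X5] = [17, 20]
r6 m[φ3→X7] = [20, 24]
r6 m[φ3→X8] = [3, 1]
r6 m[φ4→X10] = [23, 27]
r6 m[φ4→X14] = [11, 8]
r6 m[φ5→X13] = [20, 20]
r6 m[φ5→X14] = [23, 22]
r6 m[φ6→X13] = [26, 21]
r6 m[φ6→X14] = [29, 23]
r6 m[φ7→X13] = [22, 14]
r6 m[φ7→X10] = [31, 39]
r6 m[φ8→X8] = [20, 25]
r6 m[φ8→X14] = [9, 10]
r6 m[X13→φ0] = [68, 55]
r6 m[X13→φ5] = [69, 58]
r6 m[X13→φ6] = [63, 57]
r6 m[X13→φ7] = [67, 64]
r6 m[X10→φ4] = [31, 39]
r6 m[X10→φ7] = [23, 27]
r6 m[X7→φ3] = [0, 0]
r6 m[X8→φ2] = [23, 26]
r6 m[X8→φ3] = [43, 47]
r6 m[X8→φ8] = [26, 23]
r6 m[X5→φ0] = [39, 46]
r6 m[X5→φ1] = [52, 51]
r6 m[X5→φ2] = [57, 57]
r6 m[X14→φ1] = [72, 63]
r6 m[X14→φ4] = [75, 72]
r6 m[X14→φ5] = [63, 58]
r6 m[X14→φ6] = [57, 57]
r6 m[X14→φ8] = [77, 70]
r7 m[φ0→X13] = [40, 43]
r7 m[φ0→X5] = [59, 55]
r7 m[φ1→X5] = [65, 69]
r7 m[φ1→X14] = [52, 54]
r7 m[φ2→X8] = [57, 59]
r7 m[φ2→X5] = [23, 28]
r7 m[φ3→X7] = [46, 50]
r7 m[φ3→X8] = [3, 1]
r7 m[φ4→X10] = [75, 77]
r7 m[φ4→X14] = [37, 34]
r7 m[φ5→X13] = [60, 60]
r7 m[φ5→X14] = [61, 60]
r7 m[φ6→X13] = [63, 60]
r7 m[φ6→X14] = [66, 60]
r7 m[φ7→X13] = [32, 23]
r7 m[φ7→X10] = [64, 72]
r7 m[φ8→X8] = [74, 79]
r7 m[φ8→X14] = [28, 30]
r7 m[X13→φ0] = [68, 55]
r7 m[X13→φ5] = [69, 58]
r7 m[X13→φ6] = [63, 57]
r7 m[X13→φ7] = [67, 64]
r7 m[X10→φ4] = [31, 39]
r7 m[X10→φ7] = [23, 27]
r7 m[X7→φ3] = [0, 0]
r7 m[X8→φ2] = [23, 26]
r7 m[X8→φ3] = [43, 47]
r7 m[X8→φ8] = [26, 23]
r7 m[X5→φ0] = [39, 46]
r7 m[X5→φ1] = [52, 51]
r7 m[X5→φ2] = [57, 57]
r7 m[X14→φ1] = [72, 63]
r7 m[X14→φ4] = [75, 72]
r7 m[X14→φ5] = [63, 58]
r7 m[X14→φ6] = [57, 57]
r7 m[X14→φ8] = [77, 70]
r8 m[φ0→X13] = [40, 43]
r8 m[φ0→X5] = [59, 55]
r8 m[φ1→X5] = [65, 69]
r8 m[φ1→X14] = [52, 54]
r8 m[φ2→X8] = [57, 59]
r8 m[φ2→X5] = [23, 28]
r8 m[φ3→X7] = [46, 50]
r8 m[φ3→X8] = [3, 1]
r8 m[φ4→X10] = [75, 77]
r8 m[φ4→X14] = [37, 34]
r8 m[φ5→X13] = [60, 60]
r8 m[φ5→X14] = [61, 60]
r8 m[φ6→X13] = [63, 60]
r8 m[φ6→X14] = [66, 60]
r8 m[φ7→X13] = [32, 23]
r8 m[φ7→X10] = [64, 72]
r8 m[φ8→X8] = [74, 79]
r8 m[φ8→X14] = [28, 30]
r8 m[X13→φ0] = [155, 143]
r8 m[X13→φ5] = [135, 126]
r8 m[X13→φ6] = [132, 126]
r8 m[X13→φ7] = [163, 163]
r8 m[X10→φ4] = [64, 72]
r8 m[X10→φ7] = [75, 77]
r8 m[X7→φ3] = [0, 0]
r8 m[X8→φ2] = [77, 80]
r8 m[X8→φ3] = [131, 138]
r8 m[X8→φ8] = [60, 60]
r8 m[X5→φ0] = [88, 97]
r8 m[X5→φ1] = [82, 83]
r8 m[X5→φ2] = [124, 124]
r8 m[X14→φ1] = [192, 184]
r8 m[X14→φ4] = [207, 204]
r8 m[X14→φ5] = [183, 178]
r8 m[X14→φ6] = [178, 178]
r8 m[X14→φ8] = [216, 208]

message @ round 8 = [63, 60]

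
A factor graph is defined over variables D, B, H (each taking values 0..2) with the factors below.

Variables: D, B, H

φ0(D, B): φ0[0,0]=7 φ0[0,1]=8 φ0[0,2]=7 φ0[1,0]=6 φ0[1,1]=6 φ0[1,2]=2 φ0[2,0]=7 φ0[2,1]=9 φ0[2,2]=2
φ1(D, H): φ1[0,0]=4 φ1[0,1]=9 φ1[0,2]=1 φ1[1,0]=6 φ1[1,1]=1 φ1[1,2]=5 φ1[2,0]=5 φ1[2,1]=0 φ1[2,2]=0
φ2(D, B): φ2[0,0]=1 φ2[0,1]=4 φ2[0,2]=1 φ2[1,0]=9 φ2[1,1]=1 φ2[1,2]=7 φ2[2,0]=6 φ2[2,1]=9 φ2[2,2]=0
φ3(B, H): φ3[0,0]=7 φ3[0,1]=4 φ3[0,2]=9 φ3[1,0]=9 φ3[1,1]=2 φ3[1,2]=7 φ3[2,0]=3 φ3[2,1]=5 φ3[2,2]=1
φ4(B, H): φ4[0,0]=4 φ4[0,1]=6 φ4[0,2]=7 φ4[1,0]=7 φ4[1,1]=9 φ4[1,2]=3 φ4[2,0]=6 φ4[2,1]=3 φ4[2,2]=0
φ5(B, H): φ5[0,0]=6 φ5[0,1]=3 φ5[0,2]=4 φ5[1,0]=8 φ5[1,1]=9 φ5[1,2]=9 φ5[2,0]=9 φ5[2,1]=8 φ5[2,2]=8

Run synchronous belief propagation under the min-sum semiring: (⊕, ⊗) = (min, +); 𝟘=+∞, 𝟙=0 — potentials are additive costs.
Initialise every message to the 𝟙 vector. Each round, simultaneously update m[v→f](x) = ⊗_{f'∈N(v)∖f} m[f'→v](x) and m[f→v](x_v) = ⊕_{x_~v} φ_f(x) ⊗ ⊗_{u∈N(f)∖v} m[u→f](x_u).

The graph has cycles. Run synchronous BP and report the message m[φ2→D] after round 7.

init: all messages = 𝟙 over 3 values
r1 m[φ0→D] = [7, 2, 2]
r1 m[φ0→B] = [6, 6, 2]
r1 m[φ1→D] = [1, 1, 0]
r1 m[φ1→H] = [4, 0, 0]
r1 m[φ2→D] = [1, 1, 0]
r1 m[φ2→B] = [1, 1, 0]
r1 m[φ3→B] = [4, 2, 1]
r1 m[φ3→H] = [3, 2, 1]
r1 m[φ4→B] = [4, 3, 0]
r1 m[φ4→H] = [4, 3, 0]
r1 m[φ5→B] = [3, 8, 8]
r1 m[φ5→H] = [6, 3, 4]
r1 m[D→φ0] = [0, 0, 0]
r1 m[D→φ1] = [0, 0, 0]
r1 m[D→φ2] = [0, 0, 0]
r1 m[B→φ0] = [0, 0, 0]
r1 m[B→φ2] = [0, 0, 0]
r1 m[B→φ3] = [0, 0, 0]
r1 m[B→φ4] = [0, 0, 0]
r1 m[B→φ5] = [0, 0, 0]
r1 m[H→φ1] = [0, 0, 0]
r1 m[H→φ3] = [0, 0, 0]
r1 m[H→φ4] = [0, 0, 0]
r1 m[H→φ5] = [0, 0, 0]
r2 m[φ0→D] = [7, 2, 2]
r2 m[φ0→B] = [6, 6, 2]
r2 m[φ1→D] = [1, 1, 0]
r2 m[φ1→H] = [4, 0, 0]
r2 m[φ2→D] = [1, 1, 0]
r2 m[φ2→B] = [1, 1, 0]
r2 m[φ3→B] = [4, 2, 1]
r2 m[φ3→H] = [3, 2, 1]
r2 m[φ4→B] = [4, 3, 0]
r2 m[φ4→H] = [4, 3, 0]
r2 m[φ5→B] = [3, 8, 8]
r2 m[φ5→H] = [6, 3, 4]
r2 m[D→φ0] = [2, 2, 0]
r2 m[D→φ1] = [8, 3, 2]
r2 m[D→φ2] = [8, 3, 2]
r2 m[B→φ0] = [12, 14, 9]
r2 m[B→φ2] = [17, 19, 11]
r2 m[B→φ3] = [14, 18, 10]
r2 m[B→φ4] = [14, 17, 11]
r2 m[B→φ5] = [15, 12, 3]
r2 m[H→φ1] = [13, 8, 5]
r2 m[H→φ3] = [14, 6, 4]
r2 m[H→φ4] = [13, 5, 5]
r2 m[H→φ5] = [11, 5, 1]
r3 m[φ0→D] = [16, 11, 11]
r3 m[φ0→B] = [7, 8, 2]
r3 m[φ1→D] = [6, 9, 5]
r3 m[φ1→H] = [7, 2, 2]
r3 m[φ2→D] = [12, 18, 11]
r3 m[φ2→B] = [8, 4, 2]
r3 m[φ3→B] = [10, 8, 5]
r3 m[φ3→H] = [13, 15, 11]
r3 m[φ4→B] = [11, 8, 5]
r3 m[φ4→H] = [17, 14, 11]
r3 m[φ5→B] = [5, 10, 9]
r3 m[φ5→H] = [12, 11, 11]
r3 m[D→φ0] = [2, 2, 0]
r3 m[D→φ1] = [8, 3, 2]
r3 m[D→φ2] = [8, 3, 2]
r3 m[B→φ0] = [12, 14, 9]
r3 m[B→φ2] = [17, 19, 11]
r3 m[B→φ3] = [14, 18, 10]
r3 m[B→φ4] = [14, 17, 11]
r3 m[B→φ5] = [15, 12, 3]
r3 m[H→φ1] = [13, 8, 5]
r3 m[H→φ3] = [14, 6, 4]
r3 m[H→φ4] = [13, 5, 5]
r3 m[H→φ5] = [11, 5, 1]
r4 m[φ0→D] = [16, 11, 11]
r4 m[φ0→B] = [7, 8, 2]
r4 m[φ1→D] = [6, 9, 5]
r4 m[φ1→H] = [7, 2, 2]
r4 m[φ2→D] = [12, 18, 11]
r4 m[φ2→B] = [8, 4, 2]
r4 m[φ3→B] = [10, 8, 5]
r4 m[φ3→H] = [13, 15, 11]
r4 m[φ4→B] = [11, 8, 5]
r4 m[φ4→H] = [17, 14, 11]
r4 m[φ5→B] = [5, 10, 9]
r4 m[φ5→H] = [12, 11, 11]
r4 m[D→φ0] = [18, 27, 16]
r4 m[D→φ1] = [28, 29, 22]
r4 m[D→φ2] = [22, 20, 16]
r4 m[B→φ0] = [34, 30, 21]
r4 m[B→φ2] = [33, 34, 21]
r4 m[B→φ3] = [31, 30, 18]
r4 m[B→φ4] = [30, 30, 18]
r4 m[B→φ5] = [36, 28, 14]
r4 m[H→φ1] = [42, 40, 33]
r4 m[H→φ3] = [36, 27, 24]
r4 m[H→φ4] = [32, 28, 24]
r4 m[H→φ5] = [37, 31, 24]
r5 m[φ0→D] = [28, 23, 23]
r5 m[φ0→B] = [23, 25, 18]
r5 m[φ1→D] = [34, 38, 33]
r5 m[φ1→H] = [27, 22, 22]
r5 m[φ2→D] = [22, 28, 21]
r5 m[φ2→B] = [22, 21, 16]
r5 m[φ3→B] = [31, 29, 25]
r5 m[φ3→H] = [21, 23, 19]
r5 m[φ4→B] = [31, 27, 24]
r5 m[φ4→H] = [24, 21, 18]
r5 m[φ5→B] = [28, 33, 32]
r5 m[φ5→H] = [23, 22, 22]
r5 m[D→φ0] = [18, 27, 16]
r5 m[D→φ1] = [28, 29, 22]
r5 m[D→φ2] = [22, 20, 16]
r5 m[B→φ0] = [34, 30, 21]
r5 m[B→φ2] = [33, 34, 21]
r5 m[B→φ3] = [31, 30, 18]
r5 m[B→φ4] = [30, 30, 18]
r5 m[B→φ5] = [36, 28, 14]
r5 m[H→φ1] = [42, 40, 33]
r5 m[H→φ3] = [36, 27, 24]
r5 m[H→φ4] = [32, 28, 24]
r5 m[H→φ5] = [37, 31, 24]
r6 m[φ0→D] = [28, 23, 23]
r6 m[φ0→B] = [23, 25, 18]
r6 m[φ1→D] = [34, 38, 33]
r6 m[φ1→H] = [27, 22, 22]
r6 m[φ2→D] = [22, 28, 21]
r6 m[φ2→B] = [22, 21, 16]
r6 m[φ3→B] = [31, 29, 25]
r6 m[φ3→H] = [21, 23, 19]
r6 m[φ4→B] = [31, 27, 24]
r6 m[φ4→H] = [24, 21, 18]
r6 m[φ5→B] = [28, 33, 32]
r6 m[φ5→H] = [23, 22, 22]
r6 m[D→φ0] = [56, 66, 54]
r6 m[D→φ1] = [50, 51, 44]
r6 m[D→φ2] = [62, 61, 56]
r6 m[B→φ0] = [112, 110, 97]
r6 m[B→φ2] = [113, 114, 99]
r6 m[B→φ3] = [104, 106, 90]
r6 m[B→φ4] = [104, 108, 91]
r6 m[B→φ5] = [107, 102, 83]
r6 m[H→φ1] = [68, 66, 59]
r6 m[H→φ3] = [74, 65, 62]
r6 m[H→φ4] = [71, 67, 63]
r6 m[H→φ5] = [72, 66, 59]
r7 m[φ0→D] = [104, 99, 99]
r7 m[φ0→B] = [61, 63, 56]
r7 m[φ1→D] = [60, 64, 59]
r7 m[φ1→H] = [49, 44, 44]
r7 m[φ2→D] = [100, 106, 99]
r7 m[φ2→B] = [62, 62, 56]
r7 m[φ3→B] = [69, 67, 63]
r7 m[φ3→H] = [93, 95, 91]
r7 m[φ4→B] = [70, 66, 63]
r7 m[φ4→H] = [97, 94, 91]
r7 m[φ5→B] = [63, 68, 67]
r7 m[φ5→H] = [92, 91, 91]
r7 m[D→φ0] = [56, 66, 54]
r7 m[D→φ1] = [50, 51, 44]
r7 m[D→φ2] = [62, 61, 56]
r7 m[B→φ0] = [112, 110, 97]
r7 m[B→φ2] = [113, 114, 99]
r7 m[B→φ3] = [104, 106, 90]
r7 m[B→φ4] = [104, 108, 91]
r7 m[B→φ5] = [107, 102, 83]
r7 m[H→φ1] = [68, 66, 59]
r7 m[H→φ3] = [74, 65, 62]
r7 m[H→φ4] = [71, 67, 63]
r7 m[H→φ5] = [72, 66, 59]

message @ round 7 = [100, 106, 99]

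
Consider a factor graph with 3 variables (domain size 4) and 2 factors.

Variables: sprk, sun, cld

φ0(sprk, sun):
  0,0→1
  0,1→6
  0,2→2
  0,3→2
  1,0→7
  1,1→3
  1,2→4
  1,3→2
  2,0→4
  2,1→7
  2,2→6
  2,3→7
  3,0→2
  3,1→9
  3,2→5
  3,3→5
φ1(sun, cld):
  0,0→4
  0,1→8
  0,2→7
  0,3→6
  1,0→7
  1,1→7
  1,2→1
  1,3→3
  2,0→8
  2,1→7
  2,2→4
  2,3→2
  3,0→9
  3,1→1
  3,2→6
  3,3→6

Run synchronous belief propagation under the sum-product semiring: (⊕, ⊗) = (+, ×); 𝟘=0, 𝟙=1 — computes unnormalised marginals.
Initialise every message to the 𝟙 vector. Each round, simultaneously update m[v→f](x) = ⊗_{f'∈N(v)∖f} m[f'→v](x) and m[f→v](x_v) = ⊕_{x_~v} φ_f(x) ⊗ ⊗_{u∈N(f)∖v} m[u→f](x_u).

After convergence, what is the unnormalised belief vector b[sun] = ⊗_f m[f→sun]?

init: all messages = 𝟙 over 4 values
r1 m[φ0→sprk] = [11, 16, 24, 21]
r1 m[φ0→sun] = [14, 25, 17, 16]
r1 m[φ1→sun] = [25, 18, 21, 22]
r1 m[φ1→cld] = [28, 23, 18, 17]
r1 m[sprk→φ0] = [1, 1, 1, 1]
r1 m[sun→φ0] = [1, 1, 1, 1]
r1 m[sun→φ1] = [1, 1, 1, 1]
r1 m[cld→φ1] = [1, 1, 1, 1]
r2 m[φ0→sprk] = [11, 16, 24, 21]
r2 m[φ0→sun] = [14, 25, 17, 16]
r2 m[φ1→sun] = [25, 18, 21, 22]
r2 m[φ1→cld] = [28, 23, 18, 17]
r2 m[sprk→φ0] = [1, 1, 1, 1]
r2 m[sun→φ0] = [25, 18, 21, 22]
r2 m[sun→φ1] = [14, 25, 17, 16]
r2 m[cld→φ1] = [1, 1, 1, 1]
r3 m[φ0→sprk] = [219, 357, 506, 427]
r3 m[φ0→sun] = [14, 25, 17, 16]
r3 m[φ1→sun] = [25, 18, 21, 22]
r3 m[φ1→cld] = [511, 422, 287, 289]
r3 m[sprk→φ0] = [1, 1, 1, 1]
r3 m[sun→φ0] = [25, 18, 21, 22]
r3 m[sun→φ1] = [14, 25, 17, 16]
r3 m[cld→φ1] = [1, 1, 1, 1]
r4 m[φ0→sprk] = [219, 357, 506, 427]
r4 m[φ0→sun] = [14, 25, 17, 16]
r4 m[φ1→sun] = [25, 18, 21, 22]
r4 m[φ1→cld] = [511, 422, 287, 289]
r4 m[sprk→φ0] = [1, 1, 1, 1]
r4 m[sun→φ0] = [25, 18, 21, 22]
r4 m[sun→φ1] = [14, 25, 17, 16]
r4 m[cld→φ1] = [1, 1, 1, 1]
fixed point reached at round 4
b[sun] = ⊗ incoming = [350, 450, 357, 352]

b[sun] = [350, 450, 357, 352]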